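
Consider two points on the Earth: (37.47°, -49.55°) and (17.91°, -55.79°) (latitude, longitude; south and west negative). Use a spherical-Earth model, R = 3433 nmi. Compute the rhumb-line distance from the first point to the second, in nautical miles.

1217 nmi

Rhumb course C = atan2(Δλ, Δψ) with Δψ = ln[tan(π/4+φ₂/2)/tan(π/4+φ₁/2)] = -0.3885, Δλ = -0.1089 → C = 195.66°
d = R·|Δφ| / |cos C| = 3433·0.34139 / 0.96288 = 1217 nmi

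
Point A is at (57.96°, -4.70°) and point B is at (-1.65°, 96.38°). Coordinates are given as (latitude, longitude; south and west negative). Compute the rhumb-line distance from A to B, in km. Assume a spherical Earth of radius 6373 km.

11310 km

Rhumb course C = atan2(Δλ, Δψ) with Δψ = ln[tan(π/4+φ₂/2)/tan(π/4+φ₁/2)] = -1.2766, Δλ = +1.7642 → C = 125.89°
d = R·|Δφ| / |cos C| = 6373·1.04039 / 0.58625 = 11310 km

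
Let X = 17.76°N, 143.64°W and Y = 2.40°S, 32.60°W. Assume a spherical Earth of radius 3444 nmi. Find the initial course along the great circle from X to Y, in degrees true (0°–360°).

N = sin Δλ·cos φ₂ = +0.9325;  D = cos φ₁ sin φ₂ − sin φ₁ cos φ₂ cos Δλ = +0.0695
initial course = atan2(N, D) = 85.74°

85.7°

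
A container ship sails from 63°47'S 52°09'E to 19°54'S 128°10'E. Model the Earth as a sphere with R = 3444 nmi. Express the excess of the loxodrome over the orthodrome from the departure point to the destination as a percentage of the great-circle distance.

Great circle: σ = 1.1530 rad → d_gc = Rσ = 3971.0 nmi
Rhumb: Δφ = +0.7659, Δλ = +1.3267, Δψ = +1.1028, q = Δφ/Δψ = 0.6945 → d_rh = R√(Δφ²+q²Δλ²) = 4126.6 nmi
Excess = (4126.6 − 3971.0) / 3971.0 = 155.6 / 3971.0 = 3.92% ≈ 3.9%

3.9%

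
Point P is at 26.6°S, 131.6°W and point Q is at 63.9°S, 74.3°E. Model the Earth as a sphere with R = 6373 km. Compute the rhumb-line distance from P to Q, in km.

Δψ = ln[tan(π/4+φ₂/2)/tan(π/4+φ₁/2)] = -0.9800;  Δφ = -0.6510 rad,  Δλ = -2.6896 rad
q = Δφ/Δψ = 0.6643
d = R·√(Δφ² + q²Δλ²) = 6373·1.90149 = 12118 km

12118 km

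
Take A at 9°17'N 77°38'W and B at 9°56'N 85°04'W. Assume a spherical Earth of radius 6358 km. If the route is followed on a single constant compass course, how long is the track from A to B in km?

Rhumb course C = atan2(Δλ, Δψ) with Δψ = ln[tan(π/4+φ₂/2)/tan(π/4+φ₁/2)] = +0.0115, Δλ = -0.1297 → C = 275.07°
d = R·|Δφ| / |cos C| = 6358·0.01134 / 0.08834 = 816 km

816 km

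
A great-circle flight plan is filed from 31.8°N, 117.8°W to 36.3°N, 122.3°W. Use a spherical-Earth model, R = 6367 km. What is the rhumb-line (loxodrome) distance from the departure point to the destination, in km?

Rhumb course C = atan2(Δλ, Δψ) with Δψ = ln[tan(π/4+φ₂/2)/tan(π/4+φ₁/2)] = +0.0948, Δλ = -0.0785 → C = 320.37°
d = R·|Δφ| / |cos C| = 6367·0.07854 / 0.77018 = 649 km

649 km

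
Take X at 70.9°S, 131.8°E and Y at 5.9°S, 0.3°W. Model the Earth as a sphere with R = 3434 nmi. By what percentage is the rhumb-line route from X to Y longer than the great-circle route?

Great circle: σ = 1.6922 rad → d_gc = Rσ = 5810.9 nmi
Rhumb: Δφ = +1.1345, Δλ = -2.3056, Δψ = +1.6792, q = Δφ/Δψ = 0.6756 → d_rh = R√(Δφ²+q²Δλ²) = 6617.2 nmi
Excess = (6617.2 − 5810.9) / 5810.9 = 806.3 / 5810.9 = 13.88% ≈ 13.9%

13.9%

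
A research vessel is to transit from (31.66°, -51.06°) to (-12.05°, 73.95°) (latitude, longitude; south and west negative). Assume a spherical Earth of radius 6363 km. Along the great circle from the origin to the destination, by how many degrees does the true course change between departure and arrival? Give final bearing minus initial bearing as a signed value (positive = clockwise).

+38.8°

Initial bearing θ₁ = atan2(sin Δλ cos φ₂, cos φ₁ sin φ₂ − sin φ₁ cos φ₂ cos Δλ) = 81.70°
Final bearing θ₂ = (initial bearing from the destination back to the start) + 180° = 120.54°
Δθ = θ₂ − θ₁ = +38.8°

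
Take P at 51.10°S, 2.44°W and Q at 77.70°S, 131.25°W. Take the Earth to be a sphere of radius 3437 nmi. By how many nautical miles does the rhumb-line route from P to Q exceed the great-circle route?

Great circle: cos σ = sin φ₁ sin φ₂ + cos φ₁ cos φ₂ cos Δλ,  σ = 0.8277 rad → d_gc = 2844.9657 nmi
Rhumb line: Δψ = -1.1870, q = Δφ/Δψ = 0.3911, d_rh = R√(Δφ²+q²Δλ²) = 3417.4661 nmi
Excess = 3417.4661 − 2844.9657 = 572.5004 ≈ 573 nmi

573 nmi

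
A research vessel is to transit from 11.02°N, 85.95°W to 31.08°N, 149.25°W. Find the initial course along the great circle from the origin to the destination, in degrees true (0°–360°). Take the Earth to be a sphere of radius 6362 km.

299.5°

N = sin Δλ·cos φ₂ = -0.7651;  D = cos φ₁ sin φ₂ − sin φ₁ cos φ₂ cos Δλ = +0.4332
initial course = atan2(N, D) = 299.52°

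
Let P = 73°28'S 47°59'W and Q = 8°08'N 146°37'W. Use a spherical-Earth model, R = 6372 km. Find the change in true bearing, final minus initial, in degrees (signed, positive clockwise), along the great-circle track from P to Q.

+79.3°

At departure: θ₁ = atan2(sin Δλ cos φ₂, cos φ₁ sin φ₂ − sin φ₁ cos φ₂ cos Δλ) = 264.04°
At arrival: θ₂ = atan2(sin Δλ cos φ₁, −cos φ₂ sin φ₁ + sin φ₂ cos φ₁ cos Δλ) = 343.39°
Δθ = θ₂ − θ₁ = +79.3°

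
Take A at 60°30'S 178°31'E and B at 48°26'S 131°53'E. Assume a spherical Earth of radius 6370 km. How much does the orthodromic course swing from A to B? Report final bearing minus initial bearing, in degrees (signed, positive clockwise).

+38.9°

At departure: θ₁ = atan2(sin Δλ cos φ₂, cos φ₁ sin φ₂ − sin φ₁ cos φ₂ cos Δλ) = 273.33°
At arrival: θ₂ = atan2(sin Δλ cos φ₁, −cos φ₂ sin φ₁ + sin φ₂ cos φ₁ cos Δλ) = 312.19°
Δθ = θ₂ − θ₁ = +38.9°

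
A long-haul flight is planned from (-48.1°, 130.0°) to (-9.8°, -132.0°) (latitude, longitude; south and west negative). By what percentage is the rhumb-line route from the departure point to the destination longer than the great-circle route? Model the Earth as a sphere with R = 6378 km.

Great circle: σ = 1.5357 rad → d_gc = Rσ = 9794.6 km
Rhumb: Δφ = +0.6685, Δλ = +1.7104, Δψ = +0.7882, q = Δφ/Δψ = 0.8481 → d_rh = R√(Δφ²+q²Δλ²) = 10187.0 km
Excess = (10187.0 − 9794.6) / 9794.6 = 392.4 / 9794.6 = 4.01% ≈ 4.0%

4.0%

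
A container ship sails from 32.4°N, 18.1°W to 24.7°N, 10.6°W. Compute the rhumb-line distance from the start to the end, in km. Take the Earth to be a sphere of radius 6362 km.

Rhumb course C = atan2(Δλ, Δψ) with Δψ = ln[tan(π/4+φ₂/2)/tan(π/4+φ₁/2)] = -0.1532, Δλ = +0.1309 → C = 139.48°
d = R·|Δφ| / |cos C| = 6362·0.13439 / 0.76023 = 1125 km

1125 km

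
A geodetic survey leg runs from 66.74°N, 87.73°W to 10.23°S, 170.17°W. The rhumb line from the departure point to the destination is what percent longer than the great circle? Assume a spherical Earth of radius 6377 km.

Great circle: σ = 1.6831 rad → d_gc = Rσ = 10732.9 km
Rhumb: Δφ = -1.3434, Δλ = -1.4388, Δψ = -1.7603, q = Δφ/Δψ = 0.7632 → d_rh = R√(Δφ²+q²Δλ²) = 11064.5 km
Excess = (11064.5 − 10732.9) / 10732.9 = 331.6 / 10732.9 = 3.09% ≈ 3.1%

3.1%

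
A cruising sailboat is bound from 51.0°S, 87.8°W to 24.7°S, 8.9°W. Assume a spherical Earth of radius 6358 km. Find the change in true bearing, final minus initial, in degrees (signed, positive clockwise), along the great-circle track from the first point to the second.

-54.8°

Initial bearing θ₁ = atan2(sin Δλ cos φ₂, cos φ₁ sin φ₂ − sin φ₁ cos φ₂ cos Δλ) = 98.11°
Final bearing θ₂ = (initial bearing from the destination back to the start) + 180° = 43.30°
Δθ = θ₂ − θ₁ = -54.8°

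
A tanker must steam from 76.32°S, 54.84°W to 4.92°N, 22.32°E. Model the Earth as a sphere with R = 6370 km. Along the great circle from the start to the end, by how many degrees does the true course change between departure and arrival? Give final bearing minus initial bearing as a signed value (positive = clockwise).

-63.0°

At departure: θ₁ = atan2(sin Δλ cos φ₂, cos φ₁ sin φ₂ − sin φ₁ cos φ₂ cos Δλ) = 76.38°
At arrival: θ₂ = atan2(sin Δλ cos φ₁, −cos φ₂ sin φ₁ + sin φ₂ cos φ₁ cos Δλ) = 13.34°
Δθ = θ₂ − θ₁ = -63.0°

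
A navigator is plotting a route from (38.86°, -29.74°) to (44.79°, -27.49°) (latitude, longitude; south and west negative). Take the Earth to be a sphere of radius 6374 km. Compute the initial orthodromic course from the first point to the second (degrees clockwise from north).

N = sin Δλ·cos φ₂ = +0.0279;  D = cos φ₁ sin φ₂ − sin φ₁ cos φ₂ cos Δλ = +0.1037
initial course = atan2(N, D) = 15.05°

15.0°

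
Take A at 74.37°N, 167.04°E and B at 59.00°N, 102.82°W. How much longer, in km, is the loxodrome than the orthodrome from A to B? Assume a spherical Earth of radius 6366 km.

Great circle: cos σ = sin φ₁ sin φ₂ + cos φ₁ cos φ₂ cos Δλ,  σ = 0.6004 rad → d_gc = 3821.9 km
Rhumb line: Δψ = -0.7034, q = Δφ/Δψ = 0.3814, d_rh = R√(Δφ²+q²Δλ²) = 4184.0 km
Excess = 4184.0 − 3821.9 = 362.1 ≈ 362 km

362 km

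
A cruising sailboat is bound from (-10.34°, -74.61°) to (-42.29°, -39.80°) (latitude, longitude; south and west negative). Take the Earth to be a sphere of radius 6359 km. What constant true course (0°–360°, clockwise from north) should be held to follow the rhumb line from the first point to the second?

Meridional parts: M(φ₁)=-0.1815, M(φ₂)=-0.8160 → ΔM = -0.6345;  Δλ = +0.6075 rad
tan C = Δλ / ΔM = -0.9575 → C = 136.24°

136.2°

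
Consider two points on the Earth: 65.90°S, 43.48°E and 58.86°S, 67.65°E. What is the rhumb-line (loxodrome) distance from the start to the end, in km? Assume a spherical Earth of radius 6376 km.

1467 km

Δψ = ln[tan(π/4+φ₂/2)/tan(π/4+φ₁/2)] = +0.2664;  Δφ = +0.1229 rad,  Δλ = +0.4218 rad
q = Δφ/Δψ = 0.4612
d = R·√(Δφ² + q²Δλ²) = 6376·0.23010 = 1467 km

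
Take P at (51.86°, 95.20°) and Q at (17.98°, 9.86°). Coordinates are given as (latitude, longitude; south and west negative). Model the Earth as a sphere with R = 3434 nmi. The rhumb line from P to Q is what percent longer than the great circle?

3.8%

Great circle: σ = 1.2760 rad → d_gc = Rσ = 4381.9 nmi
Rhumb: Δφ = -0.5913, Δλ = -1.4895, Δψ = -0.7431, q = Δφ/Δψ = 0.7957 → d_rh = R√(Δφ²+q²Δλ²) = 4548.5 nmi
Excess = (4548.5 − 4381.9) / 4381.9 = 166.6 / 4381.9 = 3.80% ≈ 3.8%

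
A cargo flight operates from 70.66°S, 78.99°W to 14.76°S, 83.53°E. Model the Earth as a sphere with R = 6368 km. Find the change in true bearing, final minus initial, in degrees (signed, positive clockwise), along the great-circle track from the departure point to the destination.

Initial bearing θ₁ = atan2(sin Δλ cos φ₂, cos φ₁ sin φ₂ − sin φ₁ cos φ₂ cos Δλ) = 163.08°
Final bearing θ₂ = (initial bearing from the destination back to the start) + 180° = 5.72°
Δθ = θ₂ − θ₁ = -157.4°

-157.4°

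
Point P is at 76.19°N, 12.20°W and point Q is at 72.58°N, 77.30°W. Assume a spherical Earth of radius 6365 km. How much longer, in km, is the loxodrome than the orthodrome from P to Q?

98 km

Great circle: cos σ = sin φ₁ sin φ₂ + cos φ₁ cos φ₂ cos Δλ,  σ = 0.2955 rad → d_gc = 1881.2 km
Rhumb line: Δψ = -0.2351, q = Δφ/Δψ = 0.2680, d_rh = R√(Δφ²+q²Δλ²) = 1979.1 km
Excess = 1979.1 − 1881.2 = 97.9 ≈ 98 km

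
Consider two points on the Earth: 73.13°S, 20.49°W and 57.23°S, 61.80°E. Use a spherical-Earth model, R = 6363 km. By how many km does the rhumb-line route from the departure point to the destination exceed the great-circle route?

291 km

Great circle: cos σ = sin φ₁ sin φ₂ + cos φ₁ cos φ₂ cos Δλ,  σ = 0.5993 rad → d_gc = 3813.3 km
Rhumb line: Δψ = +0.6845, q = Δφ/Δψ = 0.4054, d_rh = R√(Δφ²+q²Δλ²) = 4104.2 km
Excess = 4104.2 − 3813.3 = 290.9 ≈ 291 km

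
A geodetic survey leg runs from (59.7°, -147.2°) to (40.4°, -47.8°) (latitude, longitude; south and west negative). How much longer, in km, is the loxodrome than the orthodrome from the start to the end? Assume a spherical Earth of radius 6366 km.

Great circle: cos σ = sin φ₁ sin φ₂ + cos φ₁ cos φ₂ cos Δλ,  σ = 1.0509 rad → d_gc = 6689.73 km
Rhumb line: Δψ = -0.5345, q = Δφ/Δψ = 0.6302, d_rh = R√(Δφ²+q²Δλ²) = 7283.19 km
Excess = 7283.19 − 6689.73 = 593.46 ≈ 593 km

593 km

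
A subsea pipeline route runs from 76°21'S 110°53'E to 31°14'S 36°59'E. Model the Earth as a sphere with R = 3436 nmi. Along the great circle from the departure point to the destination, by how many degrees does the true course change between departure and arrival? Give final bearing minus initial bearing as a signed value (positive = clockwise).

At departure: θ₁ = atan2(sin Δλ cos φ₂, cos φ₁ sin φ₂ − sin φ₁ cos φ₂ cos Δλ) = 277.49°
At arrival: θ₂ = atan2(sin Δλ cos φ₁, −cos φ₂ sin φ₁ + sin φ₂ cos φ₁ cos Δλ) = 344.12°
Δθ = θ₂ − θ₁ = +66.6°

+66.6°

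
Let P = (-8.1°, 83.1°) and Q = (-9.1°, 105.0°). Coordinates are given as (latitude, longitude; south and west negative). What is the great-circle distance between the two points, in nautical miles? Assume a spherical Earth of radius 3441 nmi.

Haversine: a = sin²(Δφ/2)+cos φ₁ cos φ₂ sin²(Δλ/2) = 0.03535;  σ = 2·atan2(√a,√(1−a))
σ = 21.674° → d = Rσ = 3441·0.37828 = 1302 nmi

1302 nmi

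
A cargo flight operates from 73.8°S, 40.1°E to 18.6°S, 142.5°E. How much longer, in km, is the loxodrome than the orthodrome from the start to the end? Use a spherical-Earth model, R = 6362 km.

740 km

Great circle: cos σ = sin φ₁ sin φ₂ + cos φ₁ cos φ₂ cos Δλ,  σ = 1.3186 rad → d_gc = 8389.0 km
Rhumb line: Δψ = +1.6192, q = Δφ/Δψ = 0.5950, d_rh = R√(Δφ²+q²Δλ²) = 9129.0 km
Excess = 9129.0 − 8389.0 = 740.0 ≈ 740 km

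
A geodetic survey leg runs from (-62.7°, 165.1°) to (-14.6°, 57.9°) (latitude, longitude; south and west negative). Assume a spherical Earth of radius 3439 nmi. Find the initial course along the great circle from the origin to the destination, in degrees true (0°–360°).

N = sin Δλ·cos φ₂ = -0.9244;  D = cos φ₁ sin φ₂ − sin φ₁ cos φ₂ cos Δλ = -0.3699
initial course = atan2(N, D) = 248.19°

248.2°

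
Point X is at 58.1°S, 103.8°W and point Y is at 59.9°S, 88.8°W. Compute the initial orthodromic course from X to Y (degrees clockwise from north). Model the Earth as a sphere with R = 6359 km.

N = sin Δλ·cos φ₂ = +0.1298;  D = cos φ₁ sin φ₂ − sin φ₁ cos φ₂ cos Δλ = -0.0459
initial course = atan2(N, D) = 109.48°

109.5°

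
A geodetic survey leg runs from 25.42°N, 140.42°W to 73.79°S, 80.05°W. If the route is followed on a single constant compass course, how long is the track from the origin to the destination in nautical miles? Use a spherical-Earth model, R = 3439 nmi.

Rhumb course C = atan2(Δλ, Δψ) with Δψ = ln[tan(π/4+φ₂/2)/tan(π/4+φ₁/2)] = -2.4080, Δλ = +1.0537 → C = 156.37°
d = R·|Δφ| / |cos C| = 3439·1.73154 / 0.91614 = 6500 nmi

6500 nmi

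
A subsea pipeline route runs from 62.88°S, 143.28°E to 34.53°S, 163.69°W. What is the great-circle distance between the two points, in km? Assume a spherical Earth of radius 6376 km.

Haversine: a = sin²(Δφ/2)+cos φ₁ cos φ₂ sin²(Δλ/2) = 0.13482;  σ = 2·atan2(√a,√(1−a))
σ = 43.083° → d = Rσ = 6376·0.75193 = 4794 km

4794 km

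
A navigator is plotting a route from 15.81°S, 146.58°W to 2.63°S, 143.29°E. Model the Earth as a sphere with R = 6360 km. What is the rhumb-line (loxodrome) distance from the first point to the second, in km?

Rhumb course C = atan2(Δλ, Δψ) with Δψ = ln[tan(π/4+φ₂/2)/tan(π/4+φ₁/2)] = +0.2336, Δλ = -1.2240 → C = 280.80°
d = R·|Δφ| / |cos C| = 6360·0.23003 / 0.18746 = 7805 km

7805 km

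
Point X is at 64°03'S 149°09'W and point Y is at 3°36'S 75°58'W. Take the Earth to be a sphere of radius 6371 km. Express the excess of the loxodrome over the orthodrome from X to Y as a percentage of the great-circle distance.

2.8%

Great circle: σ = 1.3870 rad → d_gc = Rσ = 8836.3 km
Rhumb: Δφ = +1.0551, Δλ = +1.2773, Δψ = +1.4050, q = Δφ/Δψ = 0.7509 → d_rh = R√(Δφ²+q²Δλ²) = 9084.1 km
Excess = (9084.1 − 8836.3) / 8836.3 = 247.8 / 8836.3 = 2.80% ≈ 2.8%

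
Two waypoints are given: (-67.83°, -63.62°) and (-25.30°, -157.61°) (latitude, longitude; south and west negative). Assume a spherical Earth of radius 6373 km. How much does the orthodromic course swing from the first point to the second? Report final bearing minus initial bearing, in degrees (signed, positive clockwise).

At departure: θ₁ = atan2(sin Δλ cos φ₂, cos φ₁ sin φ₂ − sin φ₁ cos φ₂ cos Δλ) = 256.32°
At arrival: θ₂ = atan2(sin Δλ cos φ₁, −cos φ₂ sin φ₁ + sin φ₂ cos φ₁ cos Δλ) = 336.07°
Δθ = θ₂ − θ₁ = +79.8°

+79.8°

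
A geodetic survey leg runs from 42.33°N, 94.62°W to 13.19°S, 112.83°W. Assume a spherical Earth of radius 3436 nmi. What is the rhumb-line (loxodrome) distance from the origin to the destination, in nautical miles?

3479 nmi

Δψ = ln[tan(π/4+φ₂/2)/tan(π/4+φ₁/2)] = -1.0492;  Δφ = -0.9690 rad,  Δλ = -0.3178 rad
q = Δφ/Δψ = 0.9236
d = R·√(Δφ² + q²Δλ²) = 3436·1.01249 = 3479 nmi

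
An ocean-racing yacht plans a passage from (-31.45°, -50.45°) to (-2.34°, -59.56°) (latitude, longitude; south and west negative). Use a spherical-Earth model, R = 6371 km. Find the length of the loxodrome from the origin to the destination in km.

3375 km

Rhumb course C = atan2(Δλ, Δψ) with Δψ = ln[tan(π/4+φ₂/2)/tan(π/4+φ₁/2)] = +0.5379, Δλ = -0.1590 → C = 343.53°
d = R·|Δφ| / |cos C| = 6371·0.50807 / 0.95898 = 3375 km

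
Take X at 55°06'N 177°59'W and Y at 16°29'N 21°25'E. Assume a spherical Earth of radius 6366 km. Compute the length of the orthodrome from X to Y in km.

Haversine: a = sin²(Δφ/2)+cos φ₁ cos φ₂ sin²(Δλ/2) = 0.64239;  σ = 2·atan2(√a,√(1−a))
σ = 106.545° → d = Rσ = 6366·1.85957 = 11838 km

11838 km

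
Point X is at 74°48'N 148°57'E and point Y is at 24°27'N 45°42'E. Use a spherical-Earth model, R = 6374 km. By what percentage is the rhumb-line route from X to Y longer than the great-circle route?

9.6%

Great circle: σ = 1.2189 rad → d_gc = Rσ = 7769.0 km
Rhumb: Δφ = -0.8788, Δλ = -1.8021, Δψ = -1.5739, q = Δφ/Δψ = 0.5583 → d_rh = R√(Δφ²+q²Δλ²) = 8515.0 km
Excess = (8515.0 − 7769.0) / 7769.0 = 746.0 / 7769.0 = 9.60% ≈ 9.6%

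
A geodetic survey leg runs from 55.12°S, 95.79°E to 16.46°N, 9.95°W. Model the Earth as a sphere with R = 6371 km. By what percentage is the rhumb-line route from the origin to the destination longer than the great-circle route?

3.1%

Great circle: σ = 1.9619 rad → d_gc = Rσ = 12499.3 km
Rhumb: Δφ = +1.2493, Δλ = -1.8455, Δψ = +1.4492, q = Δφ/Δψ = 0.8621 → d_rh = R√(Δφ²+q²Δλ²) = 12887.5 km
Excess = (12887.5 − 12499.3) / 12499.3 = 388.2 / 12499.3 = 3.11% ≈ 3.1%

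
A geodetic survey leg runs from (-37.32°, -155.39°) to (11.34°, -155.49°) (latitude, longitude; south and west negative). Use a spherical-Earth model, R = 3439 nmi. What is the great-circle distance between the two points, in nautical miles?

2921 nmi

Haversine: a = sin²(Δφ/2)+cos φ₁ cos φ₂ sin²(Δλ/2) = 0.16974;  σ = 2·atan2(√a,√(1−a))
σ = 48.660° → d = Rσ = 3439·0.84928 = 2921 nmi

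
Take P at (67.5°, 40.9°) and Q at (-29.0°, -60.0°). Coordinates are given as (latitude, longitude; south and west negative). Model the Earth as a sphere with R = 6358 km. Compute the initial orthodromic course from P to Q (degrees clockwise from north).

θ = atan2( sin Δλ·cos φ₂ ,  cos φ₁ sin φ₂ − sin φ₁ cos φ₂ cos Δλ )
  = atan2(-0.8588, -0.0327) = 267.82°

267.8°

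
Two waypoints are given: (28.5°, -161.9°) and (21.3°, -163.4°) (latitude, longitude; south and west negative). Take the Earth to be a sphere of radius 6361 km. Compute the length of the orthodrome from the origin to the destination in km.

Haversine: a = sin²(Δφ/2)+cos φ₁ cos φ₂ sin²(Δλ/2) = 0.00408;  σ = 2·atan2(√a,√(1−a))
σ = 7.327° → d = Rσ = 6361·0.12788 = 813 km

813 km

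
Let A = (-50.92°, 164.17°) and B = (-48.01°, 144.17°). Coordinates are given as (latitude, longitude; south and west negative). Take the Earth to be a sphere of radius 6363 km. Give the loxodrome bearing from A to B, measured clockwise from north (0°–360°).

282.6°

Δψ = ln[tan(π/4+φ₂/2)/tan(π/4+φ₁/2)] = +0.0782
Δλ = -0.3491 rad (taken the short way round)
course = atan2(Δλ, Δψ) = 282.62°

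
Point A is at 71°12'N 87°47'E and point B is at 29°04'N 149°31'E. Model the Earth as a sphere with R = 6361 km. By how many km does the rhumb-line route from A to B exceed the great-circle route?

187 km

Great circle: cos σ = sin φ₁ sin φ₂ + cos φ₁ cos φ₂ cos Δλ,  σ = 0.9356 rad → d_gc = 5951.6 km
Rhumb line: Δψ = -1.2679, q = Δφ/Δψ = 0.5800, d_rh = R√(Δφ²+q²Δλ²) = 6138.5 km
Excess = 6138.5 − 5951.6 = 186.9 ≈ 187 km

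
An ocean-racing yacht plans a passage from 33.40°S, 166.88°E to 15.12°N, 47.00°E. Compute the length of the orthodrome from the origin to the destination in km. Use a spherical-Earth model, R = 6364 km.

Haversine: a = sin²(Δφ/2)+cos φ₁ cos φ₂ sin²(Δλ/2) = 0.77255;  σ = 2·atan2(√a,√(1−a))
σ = 123.031° → d = Rσ = 6364·2.14730 = 13665 km

13665 km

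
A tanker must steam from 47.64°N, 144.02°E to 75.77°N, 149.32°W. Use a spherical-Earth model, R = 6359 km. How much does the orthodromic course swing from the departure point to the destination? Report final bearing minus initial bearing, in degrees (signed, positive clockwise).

+61.7°

Initial bearing θ₁ = atan2(sin Δλ cos φ₂, cos φ₁ sin φ₂ − sin φ₁ cos φ₂ cos Δλ) = 21.22°
Final bearing θ₂ = (initial bearing from the destination back to the start) + 180° = 82.89°
Δθ = θ₂ − θ₁ = +61.7°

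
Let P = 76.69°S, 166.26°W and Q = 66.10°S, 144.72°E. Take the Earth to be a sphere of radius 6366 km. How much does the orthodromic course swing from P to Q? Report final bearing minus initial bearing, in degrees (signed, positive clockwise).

+46.9°

Initial bearing θ₁ = atan2(sin Δλ cos φ₂, cos φ₁ sin φ₂ − sin φ₁ cos φ₂ cos Δλ) = 278.93°
Final bearing θ₂ = (initial bearing from the destination back to the start) + 180° = 325.85°
Δθ = θ₂ − θ₁ = +46.9°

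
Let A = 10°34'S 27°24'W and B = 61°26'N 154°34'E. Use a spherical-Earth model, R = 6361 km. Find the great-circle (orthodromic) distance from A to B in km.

Haversine: a = sin²(Δφ/2)+cos φ₁ cos φ₂ sin²(Δλ/2) = 0.81543;  σ = 2·atan2(√a,√(1−a))
σ = 129.113° → d = Rσ = 6361·2.25344 = 14334 km

14334 km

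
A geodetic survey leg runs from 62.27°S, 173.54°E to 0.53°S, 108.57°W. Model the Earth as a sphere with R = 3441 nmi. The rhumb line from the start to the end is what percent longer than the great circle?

Great circle: σ = 1.4648 rad → d_gc = Rσ = 5040.4 nmi
Rhumb: Δφ = +1.0776, Δλ = +1.3594, Δψ = +1.3898, q = Δφ/Δψ = 0.7753 → d_rh = R√(Δφ²+q²Δλ²) = 5186.8 nmi
Excess = (5186.8 − 5040.4) / 5040.4 = 146.4 / 5040.4 = 2.90% ≈ 2.9%

2.9%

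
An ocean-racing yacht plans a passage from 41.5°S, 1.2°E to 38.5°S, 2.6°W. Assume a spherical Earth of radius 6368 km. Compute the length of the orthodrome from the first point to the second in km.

464 km

Haversine: a = sin²(Δφ/2)+cos φ₁ cos φ₂ sin²(Δλ/2) = 0.00133;  σ = 2·atan2(√a,√(1−a))
σ = 4.179° → d = Rσ = 6368·0.07294 = 464 km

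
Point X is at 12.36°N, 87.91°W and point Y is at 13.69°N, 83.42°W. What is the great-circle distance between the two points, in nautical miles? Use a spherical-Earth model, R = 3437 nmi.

274 nmi

Haversine: a = sin²(Δφ/2)+cos φ₁ cos φ₂ sin²(Δλ/2) = 0.00159;  σ = 2·atan2(√a,√(1−a))
σ = 4.572° → d = Rσ = 3437·0.07980 = 274 nmi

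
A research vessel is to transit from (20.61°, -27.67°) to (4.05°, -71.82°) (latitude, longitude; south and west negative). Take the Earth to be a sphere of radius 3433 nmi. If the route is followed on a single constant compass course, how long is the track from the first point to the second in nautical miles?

2759 nmi

Δψ = ln[tan(π/4+φ₂/2)/tan(π/4+φ₁/2)] = -0.2970;  Δφ = -0.2890 rad,  Δλ = -0.7706 rad
q = Δφ/Δψ = 0.9732
d = R·√(Δφ² + q²Δλ²) = 3433·0.80368 = 2759 nmi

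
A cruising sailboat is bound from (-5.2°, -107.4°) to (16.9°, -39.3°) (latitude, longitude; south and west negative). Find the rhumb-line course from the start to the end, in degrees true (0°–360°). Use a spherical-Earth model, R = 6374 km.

Δψ = ln[tan(π/4+φ₂/2)/tan(π/4+φ₁/2)] = +0.3902
Δλ = +1.1886 rad (taken the short way round)
course = atan2(Δλ, Δψ) = 71.82°

71.8°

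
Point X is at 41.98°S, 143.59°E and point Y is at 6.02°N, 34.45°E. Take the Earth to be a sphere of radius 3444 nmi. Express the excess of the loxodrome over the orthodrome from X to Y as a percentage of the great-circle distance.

Great circle: σ = 1.8887 rad → d_gc = Rσ = 6504.6 nmi
Rhumb: Δφ = +0.8378, Δλ = -1.9049, Δψ = +0.9140, q = Δφ/Δψ = 0.9166 → d_rh = R√(Δφ²+q²Δλ²) = 6669.7 nmi
Excess = (6669.7 − 6504.6) / 6504.6 = 165.1 / 6504.6 = 2.54% ≈ 2.5%

2.5%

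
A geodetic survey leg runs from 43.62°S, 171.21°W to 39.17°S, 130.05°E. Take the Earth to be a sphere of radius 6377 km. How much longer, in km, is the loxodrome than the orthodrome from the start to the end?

Great circle: cos σ = sin φ₁ sin φ₂ + cos φ₁ cos φ₂ cos Δλ,  σ = 0.7569 rad → d_gc = 4826.6 km
Rhumb line: Δψ = +0.1036, q = Δφ/Δψ = 0.7497, d_rh = R√(Δφ²+q²Δλ²) = 4926.2 km
Excess = 4926.2 − 4826.6 = 99.6 ≈ 100 km

100 km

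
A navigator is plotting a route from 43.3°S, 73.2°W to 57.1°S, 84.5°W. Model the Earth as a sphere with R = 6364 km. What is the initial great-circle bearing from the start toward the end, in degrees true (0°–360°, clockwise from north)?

203.4°

N = sin Δλ·cos φ₂ = -0.1064;  D = cos φ₁ sin φ₂ − sin φ₁ cos φ₂ cos Δλ = -0.2458
initial course = atan2(N, D) = 203.42°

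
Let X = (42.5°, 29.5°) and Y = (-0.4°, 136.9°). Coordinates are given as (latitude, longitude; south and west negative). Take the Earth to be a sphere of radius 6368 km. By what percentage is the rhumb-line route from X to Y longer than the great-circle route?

Great circle: σ = 1.7979 rad → d_gc = Rσ = 11449.2 km
Rhumb: Δφ = -0.7487, Δλ = +1.8745, Δψ = -0.8279, q = Δφ/Δψ = 0.9044 → d_rh = R√(Δφ²+q²Δλ²) = 11801.1 km
Excess = (11801.1 − 11449.2) / 11449.2 = 351.9 / 11449.2 = 3.07% ≈ 3.1%

3.1%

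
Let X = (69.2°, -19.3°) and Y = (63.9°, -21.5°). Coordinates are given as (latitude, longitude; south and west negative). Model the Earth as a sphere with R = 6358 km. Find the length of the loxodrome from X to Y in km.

596 km

Δψ = ln[tan(π/4+φ₂/2)/tan(π/4+φ₁/2)] = -0.2334;  Δφ = -0.0925 rad,  Δλ = -0.0384 rad
q = Δφ/Δψ = 0.3963
d = R·√(Δφ² + q²Δλ²) = 6358·0.09375 = 596 km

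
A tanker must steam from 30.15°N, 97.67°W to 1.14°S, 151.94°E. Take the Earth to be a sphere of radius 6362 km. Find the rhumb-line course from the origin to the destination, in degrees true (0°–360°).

Δψ = ln[tan(π/4+φ₂/2)/tan(π/4+φ₁/2)] = -0.5722
Δλ = -1.9267 rad (taken the short way round)
course = atan2(Δλ, Δψ) = 253.46°

253.5°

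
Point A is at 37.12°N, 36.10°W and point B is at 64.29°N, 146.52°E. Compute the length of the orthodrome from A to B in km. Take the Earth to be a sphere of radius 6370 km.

Haversine: a = sin²(Δφ/2)+cos φ₁ cos φ₂ sin²(Δλ/2) = 0.40090;  σ = 2·atan2(√a,√(1−a))
σ = 78.569° → d = Rσ = 6370·1.37129 = 8735 km

8735 km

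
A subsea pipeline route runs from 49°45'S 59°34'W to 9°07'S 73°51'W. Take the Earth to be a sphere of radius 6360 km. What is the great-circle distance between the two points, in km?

cos σ = sin φ₁ sin φ₂ + cos φ₁ cos φ₂ cos Δλ
      = sin(-49.75°)sin(-9.12°) + cos(-49.75°)cos(-9.12°)cos(-14.28°) = 0.7392
σ = 42.339° → d = Rσ = 6360·0.73896 = 4700 km

4700 km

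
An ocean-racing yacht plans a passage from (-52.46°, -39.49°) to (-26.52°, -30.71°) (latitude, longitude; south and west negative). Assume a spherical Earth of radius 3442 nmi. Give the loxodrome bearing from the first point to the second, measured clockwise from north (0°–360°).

14.4°

Meridional parts: M(φ₁)=-1.0793, M(φ₂)=-0.4803 → ΔM = +0.5989;  Δλ = +0.1532 rad
tan C = Δλ / ΔM = +0.2559 → C = 14.35°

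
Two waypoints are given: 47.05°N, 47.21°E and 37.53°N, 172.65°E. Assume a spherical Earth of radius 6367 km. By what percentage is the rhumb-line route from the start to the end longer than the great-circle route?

Great circle: σ = 1.4378 rad → d_gc = Rσ = 9154.7 km
Rhumb: Δφ = -0.1662, Δλ = +2.1893, Δψ = -0.2253, q = Δφ/Δψ = 0.7375 → d_rh = R√(Δφ²+q²Δλ²) = 10334.5 km
Excess = (10334.5 − 9154.7) / 9154.7 = 1179.8 / 9154.7 = 12.89% ≈ 12.9%

12.9%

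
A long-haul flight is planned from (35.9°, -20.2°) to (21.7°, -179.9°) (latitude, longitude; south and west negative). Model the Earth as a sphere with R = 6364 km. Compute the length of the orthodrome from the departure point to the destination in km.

13249 km

cos σ = sin φ₁ sin φ₂ + cos φ₁ cos φ₂ cos Δλ
      = sin(35.90°)sin(21.70°) + cos(35.90°)cos(21.70°)cos(-159.70°) = -0.4891
σ = 119.280° → d = Rσ = 6364·2.08183 = 13249 km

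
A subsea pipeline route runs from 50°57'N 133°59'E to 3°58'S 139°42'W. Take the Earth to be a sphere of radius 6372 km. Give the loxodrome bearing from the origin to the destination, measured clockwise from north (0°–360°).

126.3°

Δψ = ln[tan(π/4+φ₂/2)/tan(π/4+φ₁/2)] = -1.1060
Δλ = +1.5065 rad (taken the short way round)
course = atan2(Δλ, Δψ) = 126.28°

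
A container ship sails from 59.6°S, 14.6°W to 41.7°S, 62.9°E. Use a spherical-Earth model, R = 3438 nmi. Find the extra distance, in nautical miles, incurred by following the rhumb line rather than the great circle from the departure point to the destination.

150 nmi

Great circle: cos σ = sin φ₁ sin φ₂ + cos φ₁ cos φ₂ cos Δλ,  σ = 0.8559 rad → d_gc = 2942.6 nmi
Rhumb line: Δψ = +0.5009, q = Δφ/Δψ = 0.6237, d_rh = R√(Δφ²+q²Δλ²) = 3092.7 nmi
Excess = 3092.7 − 2942.6 = 150.1 ≈ 150 nmi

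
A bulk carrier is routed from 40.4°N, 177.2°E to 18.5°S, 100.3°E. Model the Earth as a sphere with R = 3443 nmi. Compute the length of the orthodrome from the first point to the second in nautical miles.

5553 nmi

cos σ = sin φ₁ sin φ₂ + cos φ₁ cos φ₂ cos Δλ
      = sin(40.40°)sin(-18.50°) + cos(40.40°)cos(-18.50°)cos(-76.90°) = -0.0420
σ = 92.405° → d = Rσ = 3443·1.61278 = 5553 nmi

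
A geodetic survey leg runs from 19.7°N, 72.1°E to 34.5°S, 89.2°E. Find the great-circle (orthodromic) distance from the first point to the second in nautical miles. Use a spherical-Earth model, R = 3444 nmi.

3401 nmi

Haversine: a = sin²(Δφ/2)+cos φ₁ cos φ₂ sin²(Δλ/2) = 0.22467;  σ = 2·atan2(√a,√(1−a))
σ = 56.588° → d = Rσ = 3444·0.98764 = 3401 nmi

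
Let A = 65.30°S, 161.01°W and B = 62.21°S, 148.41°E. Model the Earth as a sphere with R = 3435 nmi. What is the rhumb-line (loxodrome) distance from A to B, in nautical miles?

Δψ = ln[tan(π/4+φ₂/2)/tan(π/4+φ₁/2)] = +0.1221;  Δφ = +0.0539 rad,  Δλ = -0.8828 rad
q = Δφ/Δψ = 0.4417
d = R·√(Δφ² + q²Δλ²) = 3435·0.39365 = 1352 nmi

1352 nmi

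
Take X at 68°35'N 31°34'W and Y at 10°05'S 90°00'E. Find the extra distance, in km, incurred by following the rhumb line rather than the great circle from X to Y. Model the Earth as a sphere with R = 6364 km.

Great circle: cos σ = sin φ₁ sin φ₂ + cos φ₁ cos φ₂ cos Δλ,  σ = 1.9296 rad → d_gc = 12280.2 km
Rhumb line: Δψ = -1.8424, q = Δφ/Δψ = 0.7452, d_rh = R√(Δφ²+q²Δλ²) = 13326.9 km
Excess = 13326.9 − 12280.2 = 1046.7 ≈ 1047 km

1047 km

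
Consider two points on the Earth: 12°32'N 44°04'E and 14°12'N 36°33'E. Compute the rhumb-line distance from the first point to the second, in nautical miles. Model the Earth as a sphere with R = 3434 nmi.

450 nmi

Rhumb course C = atan2(Δλ, Δψ) with Δψ = ln[tan(π/4+φ₂/2)/tan(π/4+φ₁/2)] = +0.0299, Δλ = -0.1312 → C = 282.84°
d = R·|Δφ| / |cos C| = 3434·0.02909 / 0.22221 = 450 nmi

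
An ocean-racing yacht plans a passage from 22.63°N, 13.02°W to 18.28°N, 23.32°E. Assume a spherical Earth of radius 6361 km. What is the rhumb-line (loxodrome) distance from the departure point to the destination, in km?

3810 km

Rhumb course C = atan2(Δλ, Δψ) with Δψ = ln[tan(π/4+φ₂/2)/tan(π/4+φ₁/2)] = -0.0811, Δλ = +0.6343 → C = 97.28°
d = R·|Δφ| / |cos C| = 6361·0.07592 / 0.12677 = 3810 km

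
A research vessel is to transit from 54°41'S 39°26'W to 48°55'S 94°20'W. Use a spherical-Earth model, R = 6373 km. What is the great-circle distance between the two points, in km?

Haversine: a = sin²(Δφ/2)+cos φ₁ cos φ₂ sin²(Δλ/2) = 0.08326;  σ = 2·atan2(√a,√(1−a))
σ = 33.542° → d = Rσ = 6373·0.58541 = 3731 km

3731 km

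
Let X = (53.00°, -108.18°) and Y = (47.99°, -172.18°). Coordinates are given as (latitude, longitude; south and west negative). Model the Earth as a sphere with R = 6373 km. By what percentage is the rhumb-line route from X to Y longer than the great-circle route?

Great circle: σ = 0.6920 rad → d_gc = Rσ = 4410.1 km
Rhumb: Δφ = -0.0874, Δλ = -1.1170, Δψ = -0.1376, q = Δφ/Δψ = 0.6353 → d_rh = R√(Δφ²+q²Δλ²) = 4557.0 km
Excess = (4557.0 − 4410.1) / 4410.1 = 146.9 / 4410.1 = 3.33% ≈ 3.3%

3.3%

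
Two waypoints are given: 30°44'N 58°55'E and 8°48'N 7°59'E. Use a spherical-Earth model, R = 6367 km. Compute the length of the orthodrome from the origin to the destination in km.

Haversine: a = sin²(Δφ/2)+cos φ₁ cos φ₂ sin²(Δλ/2) = 0.19324;  σ = 2·atan2(√a,√(1−a))
σ = 52.156° → d = Rσ = 6367·0.91029 = 5796 km

5796 km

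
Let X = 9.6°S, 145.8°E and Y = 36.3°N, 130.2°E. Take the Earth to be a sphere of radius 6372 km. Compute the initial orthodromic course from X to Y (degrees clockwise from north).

343.1°

N = sin Δλ·cos φ₂ = -0.2167;  D = cos φ₁ sin φ₂ − sin φ₁ cos φ₂ cos Δλ = +0.7132
initial course = atan2(N, D) = 343.10°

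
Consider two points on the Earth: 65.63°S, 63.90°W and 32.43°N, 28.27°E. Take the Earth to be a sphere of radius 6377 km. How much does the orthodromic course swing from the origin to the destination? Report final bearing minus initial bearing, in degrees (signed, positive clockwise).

Initial bearing θ₁ = atan2(sin Δλ cos φ₂, cos φ₁ sin φ₂ − sin φ₁ cos φ₂ cos Δλ) = 77.16°
Final bearing θ₂ = (initial bearing from the destination back to the start) + 180° = 28.47°
Δθ = θ₂ − θ₁ = -48.7°

-48.7°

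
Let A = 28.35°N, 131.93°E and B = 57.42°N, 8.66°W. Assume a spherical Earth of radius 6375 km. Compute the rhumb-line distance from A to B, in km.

11578 km

Δψ = ln[tan(π/4+φ₂/2)/tan(π/4+φ₁/2)] = +0.7139;  Δφ = +0.5074 rad,  Δλ = -2.4538 rad
q = Δφ/Δψ = 0.7107
d = R·√(Δφ² + q²Δλ²) = 6375·1.81622 = 11578 km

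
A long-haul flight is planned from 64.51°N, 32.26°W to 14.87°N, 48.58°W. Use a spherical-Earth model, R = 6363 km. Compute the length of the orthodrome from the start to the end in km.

Haversine: a = sin²(Δφ/2)+cos φ₁ cos φ₂ sin²(Δλ/2) = 0.18459;  σ = 2·atan2(√a,√(1−a))
σ = 50.889° → d = Rσ = 6363·0.88818 = 5651 km

5651 km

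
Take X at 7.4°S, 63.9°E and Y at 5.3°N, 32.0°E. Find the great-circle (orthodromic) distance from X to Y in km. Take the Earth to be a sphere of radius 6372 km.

cos σ = sin φ₁ sin φ₂ + cos φ₁ cos φ₂ cos Δλ
      = sin(-7.40°)sin(5.30°) + cos(-7.40°)cos(5.30°)cos(-31.90°) = 0.8264
σ = 34.269° → d = Rσ = 6372·0.59810 = 3811 km

3811 km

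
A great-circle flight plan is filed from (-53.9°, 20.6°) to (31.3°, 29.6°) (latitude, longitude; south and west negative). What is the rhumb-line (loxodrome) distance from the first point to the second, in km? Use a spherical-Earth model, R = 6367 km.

9508 km

Δψ = ln[tan(π/4+φ₂/2)/tan(π/4+φ₁/2)] = +1.6969;  Δφ = +1.4870 rad,  Δλ = +0.1571 rad
q = Δφ/Δψ = 0.8763
d = R·√(Δφ² + q²Δλ²) = 6367·1.49338 = 9508 km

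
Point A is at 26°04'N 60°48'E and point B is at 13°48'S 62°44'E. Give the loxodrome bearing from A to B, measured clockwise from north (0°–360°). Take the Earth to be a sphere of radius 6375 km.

Meridional parts: M(φ₁)=+0.4715, M(φ₂)=-0.2432 → ΔM = -0.7147;  Δλ = +0.0337 rad
tan C = Δλ / ΔM = -0.0472 → C = 177.30°

177.3°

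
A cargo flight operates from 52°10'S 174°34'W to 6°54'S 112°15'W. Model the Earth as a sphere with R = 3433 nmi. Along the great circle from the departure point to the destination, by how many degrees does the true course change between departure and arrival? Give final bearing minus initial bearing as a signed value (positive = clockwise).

At departure: θ₁ = atan2(sin Δλ cos φ₂, cos φ₁ sin φ₂ − sin φ₁ cos φ₂ cos Δλ) = 71.71°
At arrival: θ₂ = atan2(sin Δλ cos φ₁, −cos φ₂ sin φ₁ + sin φ₂ cos φ₁ cos Δλ) = 35.92°
Δθ = θ₂ − θ₁ = -35.8°

-35.8°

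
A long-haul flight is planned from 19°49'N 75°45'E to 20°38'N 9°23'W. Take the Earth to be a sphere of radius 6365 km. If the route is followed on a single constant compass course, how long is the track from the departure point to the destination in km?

8875 km

Δψ = ln[tan(π/4+φ₂/2)/tan(π/4+φ₁/2)] = +0.0152;  Δφ = +0.0143 rad,  Δλ = -1.4859 rad
q = Δφ/Δψ = 0.9383
d = R·√(Δφ² + q²Δλ²) = 6365·1.39430 = 8875 km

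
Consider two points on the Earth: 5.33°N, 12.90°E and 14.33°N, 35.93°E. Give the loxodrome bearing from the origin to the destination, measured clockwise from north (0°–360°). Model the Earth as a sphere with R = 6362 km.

Meridional parts: M(φ₁)=+0.0932, M(φ₂)=+0.2528 → ΔM = +0.1596;  Δλ = +0.4019 rad
tan C = Δλ / ΔM = +2.5186 → C = 68.34°

68.3°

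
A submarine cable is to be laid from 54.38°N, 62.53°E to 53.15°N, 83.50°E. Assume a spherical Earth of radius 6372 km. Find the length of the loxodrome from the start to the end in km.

Rhumb course C = atan2(Δλ, Δψ) with Δψ = ln[tan(π/4+φ₂/2)/tan(π/4+φ₁/2)] = -0.0363, Δλ = +0.3660 → C = 95.67°
d = R·|Δφ| / |cos C| = 6372·0.02147 / 0.09875 = 1385 km

1385 km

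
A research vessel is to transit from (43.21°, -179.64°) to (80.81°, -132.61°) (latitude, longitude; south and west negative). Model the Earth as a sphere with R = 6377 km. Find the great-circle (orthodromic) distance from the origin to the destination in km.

4558 km

Haversine: a = sin²(Δφ/2)+cos φ₁ cos φ₂ sin²(Δλ/2) = 0.12239;  σ = 2·atan2(√a,√(1−a))
σ = 40.955° → d = Rσ = 6377·0.71479 = 4558 km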